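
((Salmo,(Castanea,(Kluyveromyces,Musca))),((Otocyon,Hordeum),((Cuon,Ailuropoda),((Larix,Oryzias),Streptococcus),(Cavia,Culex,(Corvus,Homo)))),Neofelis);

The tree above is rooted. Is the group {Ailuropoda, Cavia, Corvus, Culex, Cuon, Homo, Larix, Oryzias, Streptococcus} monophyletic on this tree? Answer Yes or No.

Yes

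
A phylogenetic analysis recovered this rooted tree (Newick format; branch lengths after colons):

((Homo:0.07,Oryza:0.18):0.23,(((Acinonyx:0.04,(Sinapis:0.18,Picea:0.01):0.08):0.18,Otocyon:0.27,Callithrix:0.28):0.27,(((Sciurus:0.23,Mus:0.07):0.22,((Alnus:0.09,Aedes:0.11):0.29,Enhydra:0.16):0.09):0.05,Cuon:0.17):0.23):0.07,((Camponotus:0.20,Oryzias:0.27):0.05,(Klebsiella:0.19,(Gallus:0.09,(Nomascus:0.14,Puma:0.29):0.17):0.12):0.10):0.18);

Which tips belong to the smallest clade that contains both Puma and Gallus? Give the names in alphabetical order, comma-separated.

Tracing Puma: it sits inside (Nomascus,Puma).
Tracing Gallus: it sits inside (Gallus,(Nomascus,Puma)).
The smallest clade enclosing both is (Gallus,(Nomascus,Puma)); the answer is its 3 terminal taxa in alphabetical order.

Gallus, Nomascus, Puma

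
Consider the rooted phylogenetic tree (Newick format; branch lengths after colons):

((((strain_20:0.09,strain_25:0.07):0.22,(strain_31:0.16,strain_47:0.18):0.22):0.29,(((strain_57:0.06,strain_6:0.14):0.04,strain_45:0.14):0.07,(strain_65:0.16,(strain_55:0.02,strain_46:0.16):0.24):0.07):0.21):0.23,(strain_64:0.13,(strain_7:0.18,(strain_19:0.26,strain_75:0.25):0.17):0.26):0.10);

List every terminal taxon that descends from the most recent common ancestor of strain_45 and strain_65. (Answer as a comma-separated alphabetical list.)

strain_45, strain_46, strain_55, strain_57, strain_6, strain_65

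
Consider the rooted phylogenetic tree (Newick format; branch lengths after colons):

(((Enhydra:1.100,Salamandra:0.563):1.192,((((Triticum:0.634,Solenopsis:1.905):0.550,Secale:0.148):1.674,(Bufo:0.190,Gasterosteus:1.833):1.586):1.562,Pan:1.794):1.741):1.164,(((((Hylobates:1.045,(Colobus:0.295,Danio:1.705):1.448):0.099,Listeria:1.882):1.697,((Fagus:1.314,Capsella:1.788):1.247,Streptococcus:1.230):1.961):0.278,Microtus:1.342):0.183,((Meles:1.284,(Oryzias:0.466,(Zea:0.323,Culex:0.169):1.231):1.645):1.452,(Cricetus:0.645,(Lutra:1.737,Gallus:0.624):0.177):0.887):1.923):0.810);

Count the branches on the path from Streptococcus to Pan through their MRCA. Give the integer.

The MRCA of Streptococcus and Pan is the root of the tree.
From Streptococcus up to that node: 5 branches. From Pan up to the same node: 3 branches. Total: 5 + 3 = 8.

8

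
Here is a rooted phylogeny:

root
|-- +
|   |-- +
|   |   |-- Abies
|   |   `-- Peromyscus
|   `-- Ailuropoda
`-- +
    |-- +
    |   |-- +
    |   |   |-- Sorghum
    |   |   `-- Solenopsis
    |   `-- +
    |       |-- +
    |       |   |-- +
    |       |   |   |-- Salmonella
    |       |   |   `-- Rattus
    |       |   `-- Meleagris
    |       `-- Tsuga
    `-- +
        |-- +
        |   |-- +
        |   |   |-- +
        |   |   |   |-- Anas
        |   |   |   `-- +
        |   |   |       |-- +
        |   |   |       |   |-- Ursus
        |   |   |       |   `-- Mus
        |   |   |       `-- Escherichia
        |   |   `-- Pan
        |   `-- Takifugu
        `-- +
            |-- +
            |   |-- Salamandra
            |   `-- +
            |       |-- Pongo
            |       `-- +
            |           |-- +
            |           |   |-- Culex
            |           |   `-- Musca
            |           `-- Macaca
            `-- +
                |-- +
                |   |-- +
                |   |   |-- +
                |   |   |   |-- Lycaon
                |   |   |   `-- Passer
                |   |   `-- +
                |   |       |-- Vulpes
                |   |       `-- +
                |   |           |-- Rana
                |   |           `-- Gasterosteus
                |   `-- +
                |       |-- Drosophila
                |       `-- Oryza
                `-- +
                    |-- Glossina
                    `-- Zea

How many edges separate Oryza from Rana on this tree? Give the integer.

6

The MRCA of Oryza and Rana is the node subtending (((Lycaon,Passer),(Vulpes,(Rana,Gasterosteus))),(Drosophila,Oryza)).
From Oryza up to that node: 2 branches. From Rana up to the same node: 4 branches. Total: 2 + 4 = 6.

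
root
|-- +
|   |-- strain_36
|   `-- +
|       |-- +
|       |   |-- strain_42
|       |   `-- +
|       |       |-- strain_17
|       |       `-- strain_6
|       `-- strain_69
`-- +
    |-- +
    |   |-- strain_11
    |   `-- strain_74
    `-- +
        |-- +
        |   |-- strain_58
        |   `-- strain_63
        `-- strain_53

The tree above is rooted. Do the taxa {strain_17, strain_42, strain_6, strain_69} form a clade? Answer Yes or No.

The most recent common ancestor of these taxa subtends ((strain_42,(strain_17,strain_6)),strain_69).
That clade has exactly 4 tips — every listed taxon and nothing else — so the group is monophyletic.

Yes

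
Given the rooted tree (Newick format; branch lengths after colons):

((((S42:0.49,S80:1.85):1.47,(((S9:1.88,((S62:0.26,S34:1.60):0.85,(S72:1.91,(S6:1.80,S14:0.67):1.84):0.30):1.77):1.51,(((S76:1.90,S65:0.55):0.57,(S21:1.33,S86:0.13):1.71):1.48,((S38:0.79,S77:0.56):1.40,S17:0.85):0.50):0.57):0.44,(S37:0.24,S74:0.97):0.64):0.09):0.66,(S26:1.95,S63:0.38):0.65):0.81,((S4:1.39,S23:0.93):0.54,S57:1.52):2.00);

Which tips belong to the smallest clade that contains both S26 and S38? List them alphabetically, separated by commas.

S14, S17, S21, S26, S34, S37, S38, S42, S6, S62, S63, S65, S72, S74, S76, S77, S80, S86, S9

Tracing S26: it sits inside (S26,S63).
Tracing S38: it sits inside (S38,S77).
The smallest clade enclosing both is (((S42,S80),(((S9,((S62,S34),(S72,(S6,S14)))),(((S76,S65),(S21,S86)),((S38,S77),S17))),(S37,S74))),(S26,S63)); the answer is its 19 terminal taxa in alphabetical order.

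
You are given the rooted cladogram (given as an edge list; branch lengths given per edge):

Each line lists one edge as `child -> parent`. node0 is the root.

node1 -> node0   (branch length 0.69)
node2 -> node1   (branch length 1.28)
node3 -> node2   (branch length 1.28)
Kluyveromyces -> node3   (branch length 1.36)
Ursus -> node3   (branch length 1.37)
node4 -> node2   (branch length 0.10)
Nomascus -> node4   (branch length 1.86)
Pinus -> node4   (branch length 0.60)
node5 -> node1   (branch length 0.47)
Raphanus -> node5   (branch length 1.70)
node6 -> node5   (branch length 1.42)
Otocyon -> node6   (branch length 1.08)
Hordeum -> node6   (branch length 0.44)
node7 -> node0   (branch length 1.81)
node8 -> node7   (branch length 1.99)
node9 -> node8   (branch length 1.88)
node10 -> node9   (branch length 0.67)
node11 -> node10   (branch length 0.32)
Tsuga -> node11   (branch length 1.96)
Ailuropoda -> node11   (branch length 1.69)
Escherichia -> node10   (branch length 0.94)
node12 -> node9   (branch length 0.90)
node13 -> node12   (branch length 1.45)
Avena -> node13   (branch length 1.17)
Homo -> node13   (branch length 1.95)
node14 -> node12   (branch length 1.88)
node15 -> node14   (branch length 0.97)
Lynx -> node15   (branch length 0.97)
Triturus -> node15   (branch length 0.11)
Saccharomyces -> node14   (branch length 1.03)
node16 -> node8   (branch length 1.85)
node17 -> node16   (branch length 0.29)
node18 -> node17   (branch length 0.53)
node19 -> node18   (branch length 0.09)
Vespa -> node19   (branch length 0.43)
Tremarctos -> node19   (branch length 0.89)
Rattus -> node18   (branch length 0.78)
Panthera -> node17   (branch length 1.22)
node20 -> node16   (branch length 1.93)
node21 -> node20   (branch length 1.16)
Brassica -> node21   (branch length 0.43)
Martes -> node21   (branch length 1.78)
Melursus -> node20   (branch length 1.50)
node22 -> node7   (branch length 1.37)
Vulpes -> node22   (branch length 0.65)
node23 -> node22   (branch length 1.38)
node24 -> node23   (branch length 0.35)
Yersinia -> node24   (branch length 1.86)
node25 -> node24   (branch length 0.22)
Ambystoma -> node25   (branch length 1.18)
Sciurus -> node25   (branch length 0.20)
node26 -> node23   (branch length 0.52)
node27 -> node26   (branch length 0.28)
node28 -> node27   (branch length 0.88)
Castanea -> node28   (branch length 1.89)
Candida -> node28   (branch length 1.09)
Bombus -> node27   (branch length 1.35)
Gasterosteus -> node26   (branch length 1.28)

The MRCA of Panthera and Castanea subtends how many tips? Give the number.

The MRCA of Panthera and Castanea is the node subtending (((((Tsuga,Ailuropoda),Escherichia),((Avena,Homo),((Lynx,Triturus),Saccharomyces))),((((Vespa,Tremarctos),Rattus),Panthera),((Brassica,Martes),Melursus))),(Vulpes,((Yersinia,(Ambystoma,Sciurus)),(((Castanea,Candida),Bombus),Gasterosteus)))).
That clade contains 23 terminal taxa: Ailuropoda, Ambystoma, Avena, Bombus, Brassica, Candida, Castanea, Escherichia, Gasterosteus, Homo, Lynx, Martes, Melursus, Panthera, Rattus, Saccharomyces, Sciurus, Tremarctos, Triturus, Tsuga, Vespa, Vulpes, Yersinia.

23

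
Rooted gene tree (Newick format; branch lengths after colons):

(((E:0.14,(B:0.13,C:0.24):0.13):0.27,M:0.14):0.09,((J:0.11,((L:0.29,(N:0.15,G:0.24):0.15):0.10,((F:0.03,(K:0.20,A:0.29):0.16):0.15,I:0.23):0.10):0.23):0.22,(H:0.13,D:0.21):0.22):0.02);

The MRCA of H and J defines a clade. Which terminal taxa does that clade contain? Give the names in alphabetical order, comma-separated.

A, D, F, G, H, I, J, K, L, N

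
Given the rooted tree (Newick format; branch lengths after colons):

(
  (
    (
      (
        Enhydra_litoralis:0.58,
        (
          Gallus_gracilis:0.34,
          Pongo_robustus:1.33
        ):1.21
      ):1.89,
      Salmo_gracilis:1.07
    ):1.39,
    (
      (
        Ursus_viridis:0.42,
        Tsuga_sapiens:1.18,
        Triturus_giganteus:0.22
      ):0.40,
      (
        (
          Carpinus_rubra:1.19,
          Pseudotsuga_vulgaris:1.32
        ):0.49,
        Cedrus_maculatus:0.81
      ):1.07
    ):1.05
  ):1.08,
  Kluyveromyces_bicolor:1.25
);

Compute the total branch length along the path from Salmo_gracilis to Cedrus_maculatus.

5.39

The path runs Salmo_gracilis → … → MRCA → … → Cedrus_maculatus; the MRCA is the node subtending (((Enhydra_litoralis,(Gallus_gracilis,Pongo_robustus)),Salmo_gracilis),((Ursus_viridis,Tsuga_sapiens,Triturus_giganteus),((Carpinus_rubra,Pseudotsuga_vulgaris),Cedrus_maculatus))).
Branch lengths along that path: 1.07 + 1.39 + 1.05 + 1.07 + 0.81 = 5.39.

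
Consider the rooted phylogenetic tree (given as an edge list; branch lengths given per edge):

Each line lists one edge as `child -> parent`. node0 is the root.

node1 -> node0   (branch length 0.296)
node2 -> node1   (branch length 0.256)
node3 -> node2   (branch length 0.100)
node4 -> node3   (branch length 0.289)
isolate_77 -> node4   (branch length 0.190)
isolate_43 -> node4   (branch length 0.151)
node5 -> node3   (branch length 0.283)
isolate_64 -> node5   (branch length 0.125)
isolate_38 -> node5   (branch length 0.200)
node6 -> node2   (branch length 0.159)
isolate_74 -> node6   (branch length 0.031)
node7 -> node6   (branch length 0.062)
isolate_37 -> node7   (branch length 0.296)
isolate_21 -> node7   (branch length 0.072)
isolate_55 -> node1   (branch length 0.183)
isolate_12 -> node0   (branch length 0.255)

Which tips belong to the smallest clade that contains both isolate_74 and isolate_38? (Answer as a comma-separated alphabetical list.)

Tracing isolate_74: it sits inside (isolate_74,(isolate_37,isolate_21)).
Tracing isolate_38: it sits inside (isolate_64,isolate_38).
The smallest clade enclosing both is (((isolate_77,isolate_43),(isolate_64,isolate_38)),(isolate_74,(isolate_37,isolate_21))); the answer is its 7 terminal taxa in alphabetical order.

isolate_21, isolate_37, isolate_38, isolate_43, isolate_64, isolate_74, isolate_77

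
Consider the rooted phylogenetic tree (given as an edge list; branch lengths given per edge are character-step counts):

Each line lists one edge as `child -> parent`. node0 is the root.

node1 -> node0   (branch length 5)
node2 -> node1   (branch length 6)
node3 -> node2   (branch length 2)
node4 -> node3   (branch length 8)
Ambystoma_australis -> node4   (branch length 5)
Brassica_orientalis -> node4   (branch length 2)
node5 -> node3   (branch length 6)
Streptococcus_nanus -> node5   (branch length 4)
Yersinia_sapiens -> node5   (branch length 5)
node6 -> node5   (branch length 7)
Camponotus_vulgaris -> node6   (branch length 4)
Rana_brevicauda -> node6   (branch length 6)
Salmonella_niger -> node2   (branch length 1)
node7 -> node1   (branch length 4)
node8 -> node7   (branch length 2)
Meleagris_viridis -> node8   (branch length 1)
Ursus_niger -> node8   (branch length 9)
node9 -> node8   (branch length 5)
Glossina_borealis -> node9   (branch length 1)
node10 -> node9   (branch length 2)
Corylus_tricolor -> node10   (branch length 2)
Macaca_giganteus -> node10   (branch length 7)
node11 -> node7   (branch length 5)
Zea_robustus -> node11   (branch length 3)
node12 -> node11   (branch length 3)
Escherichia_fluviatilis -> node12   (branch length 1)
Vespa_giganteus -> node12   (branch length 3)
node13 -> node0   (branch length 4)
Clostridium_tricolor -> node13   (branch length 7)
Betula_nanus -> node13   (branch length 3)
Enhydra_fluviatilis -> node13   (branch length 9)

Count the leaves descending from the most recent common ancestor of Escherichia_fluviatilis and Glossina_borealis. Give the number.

8

The MRCA of Escherichia_fluviatilis and Glossina_borealis is the node subtending ((Meleagris_viridis,Ursus_niger,(Glossina_borealis,(Corylus_tricolor,Macaca_giganteus))),(Zea_robustus,(Escherichia_fluviatilis,Vespa_giganteus))).
That clade contains 8 terminal taxa: Corylus_tricolor, Escherichia_fluviatilis, Glossina_borealis, Macaca_giganteus, Meleagris_viridis, Ursus_niger, Vespa_giganteus, Zea_robustus.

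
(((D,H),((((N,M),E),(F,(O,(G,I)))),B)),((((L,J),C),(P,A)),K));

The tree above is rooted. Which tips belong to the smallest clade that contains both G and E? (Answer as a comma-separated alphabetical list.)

E, F, G, I, M, N, O

Tracing G: it sits inside (G,I).
Tracing E: it sits inside ((N,M),E).
The smallest clade enclosing both is (((N,M),E),(F,(O,(G,I)))); the answer is its 7 terminal taxa in alphabetical order.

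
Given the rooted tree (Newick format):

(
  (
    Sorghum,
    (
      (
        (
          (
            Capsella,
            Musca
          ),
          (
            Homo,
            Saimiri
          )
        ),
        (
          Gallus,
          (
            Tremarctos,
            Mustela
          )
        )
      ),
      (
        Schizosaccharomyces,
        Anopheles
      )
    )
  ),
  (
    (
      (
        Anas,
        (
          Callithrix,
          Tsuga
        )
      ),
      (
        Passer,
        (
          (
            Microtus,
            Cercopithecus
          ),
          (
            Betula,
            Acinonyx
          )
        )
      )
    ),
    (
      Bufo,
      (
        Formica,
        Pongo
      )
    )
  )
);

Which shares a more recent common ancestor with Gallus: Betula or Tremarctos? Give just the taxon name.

The MRCA of Gallus and Tremarctos subtends (Gallus,(Tremarctos,Mustela)) (3 taxa).
The MRCA of Gallus and Betula is the root, subtending the entire tree (21 taxa).
The first is nested inside the second, so Gallus shares a more recent common ancestor with Tremarctos.

Tremarctos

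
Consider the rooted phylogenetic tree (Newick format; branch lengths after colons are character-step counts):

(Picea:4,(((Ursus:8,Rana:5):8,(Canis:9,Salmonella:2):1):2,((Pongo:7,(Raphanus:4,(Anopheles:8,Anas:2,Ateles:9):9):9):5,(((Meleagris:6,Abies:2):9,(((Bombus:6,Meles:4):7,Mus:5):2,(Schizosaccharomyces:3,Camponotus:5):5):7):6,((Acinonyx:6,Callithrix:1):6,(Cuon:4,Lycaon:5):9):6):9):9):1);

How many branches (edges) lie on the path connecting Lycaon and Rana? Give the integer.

8

The MRCA of Lycaon and Rana is the node subtending (((Ursus,Rana),(Canis,Salmonella)),((Pongo,(Raphanus,(Anopheles,Anas,Ateles))),(((Meleagris,Abies),(((Bombus,Meles),Mus),(Schizosaccharomyces,Camponotus))),((Acinonyx,Callithrix),(Cuon,Lycaon))))).
From Lycaon up to that node: 5 branches. From Rana up to the same node: 3 branches. Total: 5 + 3 = 8.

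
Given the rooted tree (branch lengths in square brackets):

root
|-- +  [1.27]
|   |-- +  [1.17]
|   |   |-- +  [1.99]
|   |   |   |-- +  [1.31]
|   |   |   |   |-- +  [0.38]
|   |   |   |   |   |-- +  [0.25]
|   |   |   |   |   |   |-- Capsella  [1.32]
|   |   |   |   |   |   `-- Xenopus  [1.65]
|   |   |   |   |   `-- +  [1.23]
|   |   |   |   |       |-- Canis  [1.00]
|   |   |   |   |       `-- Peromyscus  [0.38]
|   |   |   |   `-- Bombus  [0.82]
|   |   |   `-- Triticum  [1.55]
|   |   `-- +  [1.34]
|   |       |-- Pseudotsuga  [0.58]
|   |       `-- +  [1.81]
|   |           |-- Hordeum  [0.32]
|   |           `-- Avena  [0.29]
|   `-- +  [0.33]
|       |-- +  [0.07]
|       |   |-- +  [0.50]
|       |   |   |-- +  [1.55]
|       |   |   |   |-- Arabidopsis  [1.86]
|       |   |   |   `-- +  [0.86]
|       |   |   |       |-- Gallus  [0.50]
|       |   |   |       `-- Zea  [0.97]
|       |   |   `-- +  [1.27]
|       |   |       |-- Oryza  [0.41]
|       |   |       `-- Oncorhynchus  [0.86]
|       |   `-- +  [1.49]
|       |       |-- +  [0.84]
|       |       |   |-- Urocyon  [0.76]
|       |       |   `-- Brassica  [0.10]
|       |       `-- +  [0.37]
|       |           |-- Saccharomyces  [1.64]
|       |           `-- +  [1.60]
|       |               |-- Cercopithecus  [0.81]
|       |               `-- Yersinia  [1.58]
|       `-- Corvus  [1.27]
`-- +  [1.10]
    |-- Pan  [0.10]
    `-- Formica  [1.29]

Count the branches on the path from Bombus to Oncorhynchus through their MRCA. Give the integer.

The MRCA of Bombus and Oncorhynchus is the node subtending ((((((Capsella,Xenopus),(Canis,Peromyscus)),Bombus),Triticum),(Pseudotsuga,(Hordeum,Avena))),((((Arabidopsis,(Gallus,Zea)),(Oryza,Oncorhynchus)),((Urocyon,Brassica),(Saccharomyces,(Cercopithecus,Yersinia)))),Corvus)).
From Bombus up to that node: 4 branches. From Oncorhynchus up to the same node: 5 branches. Total: 4 + 5 = 9.

9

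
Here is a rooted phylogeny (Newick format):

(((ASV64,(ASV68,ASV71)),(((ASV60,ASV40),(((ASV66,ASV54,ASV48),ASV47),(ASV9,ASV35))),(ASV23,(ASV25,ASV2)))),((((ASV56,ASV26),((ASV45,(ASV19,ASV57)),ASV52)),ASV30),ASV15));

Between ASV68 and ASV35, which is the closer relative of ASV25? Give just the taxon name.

The MRCA of ASV25 and ASV35 subtends (((ASV60,ASV40),(((ASV66,ASV54,ASV48),ASV47),(ASV9,ASV35))),(ASV23,(ASV25,ASV2))) (11 taxa).
The MRCA of ASV25 and ASV68 subtends ((ASV64,(ASV68,ASV71)),(((ASV60,ASV40),(((ASV66,ASV54,ASV48),ASV47),(ASV9,ASV35))),(ASV23,(ASV25,ASV2)))) (14 taxa).
The first is nested inside the second, so ASV25 shares a more recent common ancestor with ASV35.

ASV35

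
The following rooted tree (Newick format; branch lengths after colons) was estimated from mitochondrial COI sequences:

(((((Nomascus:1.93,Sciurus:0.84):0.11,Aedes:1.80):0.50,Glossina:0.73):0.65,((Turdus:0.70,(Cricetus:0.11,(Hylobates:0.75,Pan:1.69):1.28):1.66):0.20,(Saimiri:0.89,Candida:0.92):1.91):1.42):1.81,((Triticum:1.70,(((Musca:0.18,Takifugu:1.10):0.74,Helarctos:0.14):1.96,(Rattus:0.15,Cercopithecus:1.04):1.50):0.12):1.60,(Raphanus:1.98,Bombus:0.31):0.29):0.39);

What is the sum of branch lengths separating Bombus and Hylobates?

The path runs Bombus → … → MRCA → … → Hylobates; the MRCA is the root of the tree.
Branch lengths along that path: 0.31 + 0.29 + 0.39 + 1.81 + 1.42 + 0.20 + 1.66 + 1.28 + 0.75 = 8.11.

8.11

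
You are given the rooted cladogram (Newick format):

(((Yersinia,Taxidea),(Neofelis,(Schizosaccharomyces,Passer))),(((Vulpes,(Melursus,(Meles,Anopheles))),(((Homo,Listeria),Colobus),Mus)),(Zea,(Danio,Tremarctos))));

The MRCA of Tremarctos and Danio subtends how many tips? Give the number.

2

The MRCA of Tremarctos and Danio is the node subtending (Danio,Tremarctos).
That clade contains 2 terminal taxa: Danio, Tremarctos.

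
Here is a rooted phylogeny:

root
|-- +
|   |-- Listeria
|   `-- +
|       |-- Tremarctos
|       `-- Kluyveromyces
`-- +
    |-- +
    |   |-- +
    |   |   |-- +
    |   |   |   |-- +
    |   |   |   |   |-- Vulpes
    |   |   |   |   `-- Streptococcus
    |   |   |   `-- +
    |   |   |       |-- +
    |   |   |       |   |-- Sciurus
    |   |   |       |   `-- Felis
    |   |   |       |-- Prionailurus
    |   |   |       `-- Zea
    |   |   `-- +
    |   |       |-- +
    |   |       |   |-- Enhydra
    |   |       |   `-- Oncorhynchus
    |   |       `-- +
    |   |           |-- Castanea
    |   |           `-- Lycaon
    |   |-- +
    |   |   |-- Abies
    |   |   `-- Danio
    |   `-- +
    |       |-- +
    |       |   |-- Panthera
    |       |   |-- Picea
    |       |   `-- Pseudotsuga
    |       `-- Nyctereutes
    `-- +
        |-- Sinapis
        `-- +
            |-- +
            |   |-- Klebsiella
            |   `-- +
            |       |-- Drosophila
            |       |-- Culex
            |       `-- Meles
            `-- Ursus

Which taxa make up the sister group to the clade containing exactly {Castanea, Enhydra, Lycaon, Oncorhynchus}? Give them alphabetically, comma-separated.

The clade containing exactly {Castanea, Enhydra, Lycaon, Oncorhynchus} attaches to the tree at the node subtending (((Vulpes,Streptococcus),((Sciurus,Felis),Prionailurus,Zea)),((Enhydra,Oncorhynchus),(Castanea,Lycaon))).
The other lineage descending from that same node — the sister group — is ((Vulpes,Streptococcus),((Sciurus,Felis),Prionailurus,Zea)); its 6 tips in alphabetical order are the answer.

Felis, Prionailurus, Sciurus, Streptococcus, Vulpes, Zea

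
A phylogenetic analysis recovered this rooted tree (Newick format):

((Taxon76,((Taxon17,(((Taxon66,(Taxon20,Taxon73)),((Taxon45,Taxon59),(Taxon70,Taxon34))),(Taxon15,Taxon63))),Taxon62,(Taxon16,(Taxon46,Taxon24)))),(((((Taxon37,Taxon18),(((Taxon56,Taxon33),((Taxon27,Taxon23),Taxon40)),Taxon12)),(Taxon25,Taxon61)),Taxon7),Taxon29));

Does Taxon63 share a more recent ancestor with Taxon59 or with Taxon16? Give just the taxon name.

The MRCA of Taxon63 and Taxon59 subtends (((Taxon66,(Taxon20,Taxon73)),((Taxon45,Taxon59),(Taxon70,Taxon34))),(Taxon15,Taxon63)) (9 taxa).
The MRCA of Taxon63 and Taxon16 subtends ((Taxon17,(((Taxon66,(Taxon20,Taxon73)),((Taxon45,Taxon59),(Taxon70,Taxon34))),(Taxon15,Taxon63))),Taxon62,(Taxon16,(Taxon46,Taxon24))) (14 taxa).
The first is nested inside the second, so Taxon63 shares a more recent common ancestor with Taxon59.

Taxon59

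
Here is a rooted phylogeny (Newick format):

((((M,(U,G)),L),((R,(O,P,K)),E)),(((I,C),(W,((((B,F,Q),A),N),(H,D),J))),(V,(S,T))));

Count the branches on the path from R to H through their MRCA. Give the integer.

10

The MRCA of R and H is the root of the tree.
From R up to that node: 4 branches. From H up to the same node: 6 branches. Total: 4 + 6 = 10.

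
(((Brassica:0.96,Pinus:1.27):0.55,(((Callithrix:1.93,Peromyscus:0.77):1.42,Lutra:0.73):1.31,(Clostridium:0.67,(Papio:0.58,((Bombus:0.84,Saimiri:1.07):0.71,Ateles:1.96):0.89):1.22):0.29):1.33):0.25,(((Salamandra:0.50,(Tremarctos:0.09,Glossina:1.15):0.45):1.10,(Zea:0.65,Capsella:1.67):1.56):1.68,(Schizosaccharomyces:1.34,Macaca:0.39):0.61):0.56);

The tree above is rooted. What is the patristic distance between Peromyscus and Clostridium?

4.46

The path runs Peromyscus → … → MRCA → … → Clostridium; the MRCA is the node subtending (((Callithrix,Peromyscus),Lutra),(Clostridium,(Papio,((Bombus,Saimiri),Ateles)))).
Branch lengths along that path: 0.77 + 1.42 + 1.31 + 0.29 + 0.67 = 4.46.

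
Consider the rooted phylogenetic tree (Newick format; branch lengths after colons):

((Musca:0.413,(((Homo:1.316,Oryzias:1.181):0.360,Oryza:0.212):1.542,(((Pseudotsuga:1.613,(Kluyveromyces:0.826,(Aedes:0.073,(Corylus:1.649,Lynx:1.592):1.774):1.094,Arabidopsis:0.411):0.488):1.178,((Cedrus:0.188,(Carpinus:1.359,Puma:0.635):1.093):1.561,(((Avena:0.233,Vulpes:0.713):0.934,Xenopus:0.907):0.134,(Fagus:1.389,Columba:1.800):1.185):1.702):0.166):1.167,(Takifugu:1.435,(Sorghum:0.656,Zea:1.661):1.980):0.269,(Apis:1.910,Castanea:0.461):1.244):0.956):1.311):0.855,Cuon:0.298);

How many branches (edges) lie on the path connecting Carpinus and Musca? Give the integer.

The MRCA of Carpinus and Musca is the node subtending (Musca,(((Homo,Oryzias),Oryza),(((Pseudotsuga,(Kluyveromyces,(Aedes,(Corylus,Lynx)),Arabidopsis)),((Cedrus,(Carpinus,Puma)),(((Avena,Vulpes),Xenopus),(Fagus,Columba)))),(Takifugu,(Sorghum,Zea)),(Apis,Castanea)))).
From Carpinus up to that node: 7 branches. From Musca up to the same node: 1 branch. Total: 7 + 1 = 8.

8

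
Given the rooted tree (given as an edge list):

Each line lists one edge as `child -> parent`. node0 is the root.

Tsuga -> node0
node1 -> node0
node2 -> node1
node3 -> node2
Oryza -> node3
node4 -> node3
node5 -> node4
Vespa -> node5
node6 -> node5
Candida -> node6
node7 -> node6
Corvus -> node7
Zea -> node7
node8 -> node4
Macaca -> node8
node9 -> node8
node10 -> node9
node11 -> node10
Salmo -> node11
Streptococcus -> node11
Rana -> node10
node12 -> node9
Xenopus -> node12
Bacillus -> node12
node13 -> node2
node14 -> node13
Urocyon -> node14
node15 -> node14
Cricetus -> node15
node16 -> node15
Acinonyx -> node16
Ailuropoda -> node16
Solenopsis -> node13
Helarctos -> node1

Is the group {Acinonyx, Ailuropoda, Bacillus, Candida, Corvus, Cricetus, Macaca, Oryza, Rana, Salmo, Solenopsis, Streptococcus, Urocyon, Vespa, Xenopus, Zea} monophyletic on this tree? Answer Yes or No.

Yes

The most recent common ancestor of these taxa subtends ((Oryza,((Vespa,(Candida,(Corvus,Zea))),(Macaca,(((Salmo,Streptococcus),Rana),(Xenopus,Bacillus))))),((Urocyon,(Cricetus,(Acinonyx,Ailuropoda))),Solenopsis)).
That clade has exactly 16 tips — every listed taxon and nothing else — so the group is monophyletic.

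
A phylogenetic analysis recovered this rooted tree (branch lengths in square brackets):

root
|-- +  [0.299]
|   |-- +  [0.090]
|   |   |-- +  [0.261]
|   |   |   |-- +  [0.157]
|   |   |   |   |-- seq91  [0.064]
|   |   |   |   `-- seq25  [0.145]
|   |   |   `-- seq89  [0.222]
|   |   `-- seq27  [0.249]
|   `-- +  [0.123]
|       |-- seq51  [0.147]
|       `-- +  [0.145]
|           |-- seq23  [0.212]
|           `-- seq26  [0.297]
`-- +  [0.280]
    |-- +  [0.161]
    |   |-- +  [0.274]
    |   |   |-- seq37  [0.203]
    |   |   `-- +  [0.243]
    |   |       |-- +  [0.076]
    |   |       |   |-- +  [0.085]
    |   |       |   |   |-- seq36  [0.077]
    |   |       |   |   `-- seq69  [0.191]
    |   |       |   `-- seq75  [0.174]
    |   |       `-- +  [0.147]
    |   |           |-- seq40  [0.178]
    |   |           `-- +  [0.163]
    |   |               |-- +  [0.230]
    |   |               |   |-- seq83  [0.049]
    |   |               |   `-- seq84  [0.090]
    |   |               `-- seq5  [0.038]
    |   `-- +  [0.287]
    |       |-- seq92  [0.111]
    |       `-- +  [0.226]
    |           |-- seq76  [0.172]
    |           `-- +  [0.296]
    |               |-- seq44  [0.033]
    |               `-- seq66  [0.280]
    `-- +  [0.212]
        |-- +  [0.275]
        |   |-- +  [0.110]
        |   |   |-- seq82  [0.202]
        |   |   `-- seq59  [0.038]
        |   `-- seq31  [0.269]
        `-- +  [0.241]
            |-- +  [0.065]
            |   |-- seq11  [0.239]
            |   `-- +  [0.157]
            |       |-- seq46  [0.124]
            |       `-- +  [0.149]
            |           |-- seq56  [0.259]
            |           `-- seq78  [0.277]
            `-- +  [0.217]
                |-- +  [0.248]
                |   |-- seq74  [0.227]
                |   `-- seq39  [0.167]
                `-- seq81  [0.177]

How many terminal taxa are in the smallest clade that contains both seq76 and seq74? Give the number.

22

The MRCA of seq76 and seq74 is the node subtending (((seq37,(((seq36,seq69),seq75),(seq40,((seq83,seq84),seq5)))),(seq92,(seq76,(seq44,seq66)))),(((seq82,seq59),seq31),((seq11,(seq46,(seq56,seq78))),((seq74,seq39),seq81)))).
That clade contains 22 terminal taxa: seq11, seq31, seq36, seq37, seq39, seq40, seq44, seq46, seq5, seq56, seq59, seq66, seq69, seq74, seq75, seq76, seq78, seq81, seq82, seq83, seq84, seq92.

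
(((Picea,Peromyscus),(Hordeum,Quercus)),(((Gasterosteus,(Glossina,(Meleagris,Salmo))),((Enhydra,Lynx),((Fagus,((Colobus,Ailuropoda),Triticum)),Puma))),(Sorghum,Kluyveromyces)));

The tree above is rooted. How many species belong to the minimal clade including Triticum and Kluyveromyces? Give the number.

The MRCA of Triticum and Kluyveromyces is the node subtending (((Gasterosteus,(Glossina,(Meleagris,Salmo))),((Enhydra,Lynx),((Fagus,((Colobus,Ailuropoda),Triticum)),Puma))),(Sorghum,Kluyveromyces)).
That clade contains 13 terminal taxa: Ailuropoda, Colobus, Enhydra, Fagus, Gasterosteus, Glossina, Kluyveromyces, Lynx, Meleagris, Puma, Salmo, Sorghum, Triticum.

13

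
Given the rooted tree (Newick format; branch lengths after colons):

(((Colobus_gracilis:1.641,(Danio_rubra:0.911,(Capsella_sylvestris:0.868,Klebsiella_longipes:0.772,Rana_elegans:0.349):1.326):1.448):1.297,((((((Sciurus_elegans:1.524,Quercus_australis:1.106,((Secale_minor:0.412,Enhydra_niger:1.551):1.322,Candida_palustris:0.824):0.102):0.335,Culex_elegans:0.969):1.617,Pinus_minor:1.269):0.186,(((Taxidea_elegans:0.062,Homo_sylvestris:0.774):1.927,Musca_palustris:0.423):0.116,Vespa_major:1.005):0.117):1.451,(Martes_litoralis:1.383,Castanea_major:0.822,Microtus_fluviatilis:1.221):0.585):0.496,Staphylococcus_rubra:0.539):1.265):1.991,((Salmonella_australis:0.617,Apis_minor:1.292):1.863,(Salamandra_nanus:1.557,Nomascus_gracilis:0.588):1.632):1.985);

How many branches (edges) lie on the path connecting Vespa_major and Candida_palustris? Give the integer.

7

The MRCA of Vespa_major and Candida_palustris is the node subtending ((((Sciurus_elegans,Quercus_australis,((Secale_minor,Enhydra_niger),Candida_palustris)),Culex_elegans),Pinus_minor),(((Taxidea_elegans,Homo_sylvestris),Musca_palustris),Vespa_major)).
From Vespa_major up to that node: 2 branches. From Candida_palustris up to the same node: 5 branches. Total: 2 + 5 = 7.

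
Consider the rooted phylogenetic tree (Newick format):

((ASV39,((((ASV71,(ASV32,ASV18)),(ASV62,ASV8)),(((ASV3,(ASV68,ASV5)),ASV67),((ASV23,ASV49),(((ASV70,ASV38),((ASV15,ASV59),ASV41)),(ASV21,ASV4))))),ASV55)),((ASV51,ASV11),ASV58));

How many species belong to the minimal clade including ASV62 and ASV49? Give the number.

The MRCA of ASV62 and ASV49 is the node subtending (((ASV71,(ASV32,ASV18)),(ASV62,ASV8)),(((ASV3,(ASV68,ASV5)),ASV67),((ASV23,ASV49),(((ASV70,ASV38),((ASV15,ASV59),ASV41)),(ASV21,ASV4))))).
That clade contains 18 terminal taxa: ASV15, ASV18, ASV21, ASV23, ASV3, ASV32, ASV38, ASV4, ASV41, ASV49, ASV5, ASV59, ASV62, ASV67, ASV68, ASV70, ASV71, ASV8.

18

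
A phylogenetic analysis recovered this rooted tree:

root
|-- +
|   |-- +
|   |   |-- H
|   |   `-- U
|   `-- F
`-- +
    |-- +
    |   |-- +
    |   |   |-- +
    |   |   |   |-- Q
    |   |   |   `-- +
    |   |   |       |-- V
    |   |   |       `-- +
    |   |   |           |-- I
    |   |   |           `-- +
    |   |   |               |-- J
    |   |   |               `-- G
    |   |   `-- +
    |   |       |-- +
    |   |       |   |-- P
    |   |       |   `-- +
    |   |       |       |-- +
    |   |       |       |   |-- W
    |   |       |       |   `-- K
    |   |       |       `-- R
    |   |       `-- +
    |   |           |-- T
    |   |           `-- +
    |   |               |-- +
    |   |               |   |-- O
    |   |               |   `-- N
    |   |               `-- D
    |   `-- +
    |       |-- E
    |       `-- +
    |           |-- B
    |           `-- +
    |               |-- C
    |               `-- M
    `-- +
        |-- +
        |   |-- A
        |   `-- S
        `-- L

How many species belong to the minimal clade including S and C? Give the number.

20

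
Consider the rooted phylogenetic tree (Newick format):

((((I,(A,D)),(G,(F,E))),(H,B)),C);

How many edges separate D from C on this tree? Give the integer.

6

The MRCA of D and C is the root of the tree.
From D up to that node: 5 branches. From C up to the same node: 1 branch. Total: 5 + 1 = 6.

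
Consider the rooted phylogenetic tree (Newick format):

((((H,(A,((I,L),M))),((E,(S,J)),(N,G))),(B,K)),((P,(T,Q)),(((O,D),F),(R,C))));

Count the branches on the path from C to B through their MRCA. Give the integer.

The MRCA of C and B is the root of the tree.
From C up to that node: 4 branches. From B up to the same node: 3 branches. Total: 4 + 3 = 7.

7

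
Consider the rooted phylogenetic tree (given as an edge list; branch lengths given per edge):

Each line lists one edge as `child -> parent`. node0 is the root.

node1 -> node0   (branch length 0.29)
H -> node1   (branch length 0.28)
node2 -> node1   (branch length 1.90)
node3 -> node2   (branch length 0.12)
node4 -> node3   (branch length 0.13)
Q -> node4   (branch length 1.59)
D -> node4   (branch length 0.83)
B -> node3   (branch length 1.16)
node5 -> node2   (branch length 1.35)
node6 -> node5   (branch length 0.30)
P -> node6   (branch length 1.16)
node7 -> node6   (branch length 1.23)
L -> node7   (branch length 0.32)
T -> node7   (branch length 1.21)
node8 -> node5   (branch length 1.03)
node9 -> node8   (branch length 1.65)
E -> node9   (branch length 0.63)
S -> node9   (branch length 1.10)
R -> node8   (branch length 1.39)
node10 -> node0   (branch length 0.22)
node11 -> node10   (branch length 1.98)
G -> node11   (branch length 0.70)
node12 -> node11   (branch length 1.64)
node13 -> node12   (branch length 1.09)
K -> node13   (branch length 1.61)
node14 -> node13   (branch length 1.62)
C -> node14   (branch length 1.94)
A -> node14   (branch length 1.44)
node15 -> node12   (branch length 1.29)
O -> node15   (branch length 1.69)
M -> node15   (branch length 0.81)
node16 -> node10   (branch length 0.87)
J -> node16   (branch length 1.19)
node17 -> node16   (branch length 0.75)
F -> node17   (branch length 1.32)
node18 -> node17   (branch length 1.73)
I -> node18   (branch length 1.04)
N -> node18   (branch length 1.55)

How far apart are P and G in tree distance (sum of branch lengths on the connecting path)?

7.90

The path runs P → … → MRCA → … → G; the MRCA is the root of the tree.
Branch lengths along that path: 1.16 + 0.30 + 1.35 + 1.90 + 0.29 + 0.22 + 1.98 + 0.70 = 7.90.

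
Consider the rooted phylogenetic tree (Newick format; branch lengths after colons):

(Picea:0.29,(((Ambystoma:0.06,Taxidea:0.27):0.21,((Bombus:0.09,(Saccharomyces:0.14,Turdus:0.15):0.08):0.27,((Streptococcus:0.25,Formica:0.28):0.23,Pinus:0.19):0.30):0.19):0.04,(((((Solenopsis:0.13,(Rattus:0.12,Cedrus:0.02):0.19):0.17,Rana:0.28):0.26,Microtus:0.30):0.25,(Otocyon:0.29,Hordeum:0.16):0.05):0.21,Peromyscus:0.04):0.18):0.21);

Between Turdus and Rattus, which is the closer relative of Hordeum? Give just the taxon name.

Rattus

The MRCA of Hordeum and Rattus subtends ((((Solenopsis,(Rattus,Cedrus)),Rana),Microtus),(Otocyon,Hordeum)) (7 taxa).
The MRCA of Hordeum and Turdus subtends (((Ambystoma,Taxidea),((Bombus,(Saccharomyces,Turdus)),((Streptococcus,Formica),Pinus))),(((((Solenopsis,(Rattus,Cedrus)),Rana),Microtus),(Otocyon,Hordeum)),Peromyscus)) (16 taxa).
The first is nested inside the second, so Hordeum shares a more recent common ancestor with Rattus.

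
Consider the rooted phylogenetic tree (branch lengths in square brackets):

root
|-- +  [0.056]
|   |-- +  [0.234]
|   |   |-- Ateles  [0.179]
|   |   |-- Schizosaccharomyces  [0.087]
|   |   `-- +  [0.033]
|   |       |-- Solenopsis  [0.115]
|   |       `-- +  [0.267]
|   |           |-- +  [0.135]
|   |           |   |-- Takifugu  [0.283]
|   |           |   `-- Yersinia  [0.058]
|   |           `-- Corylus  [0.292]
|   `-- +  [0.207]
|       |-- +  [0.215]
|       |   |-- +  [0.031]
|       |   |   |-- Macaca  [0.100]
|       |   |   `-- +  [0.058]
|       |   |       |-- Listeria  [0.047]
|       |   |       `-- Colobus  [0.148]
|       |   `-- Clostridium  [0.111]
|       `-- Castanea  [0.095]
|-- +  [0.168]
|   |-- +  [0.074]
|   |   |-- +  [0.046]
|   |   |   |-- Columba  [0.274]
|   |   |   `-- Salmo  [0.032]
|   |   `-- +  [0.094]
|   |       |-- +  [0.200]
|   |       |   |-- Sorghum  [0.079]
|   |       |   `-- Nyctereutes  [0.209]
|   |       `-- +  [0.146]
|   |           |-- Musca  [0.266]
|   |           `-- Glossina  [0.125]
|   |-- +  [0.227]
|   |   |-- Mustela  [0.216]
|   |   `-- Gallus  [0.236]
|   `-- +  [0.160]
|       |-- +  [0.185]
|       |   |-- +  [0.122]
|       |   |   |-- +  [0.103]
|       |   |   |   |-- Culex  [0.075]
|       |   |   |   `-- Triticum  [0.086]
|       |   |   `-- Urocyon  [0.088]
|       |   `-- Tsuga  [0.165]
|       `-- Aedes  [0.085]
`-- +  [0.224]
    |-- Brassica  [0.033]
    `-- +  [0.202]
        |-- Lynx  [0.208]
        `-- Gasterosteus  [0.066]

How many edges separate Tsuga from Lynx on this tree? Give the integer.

7

The MRCA of Tsuga and Lynx is the root of the tree.
From Tsuga up to that node: 4 branches. From Lynx up to the same node: 3 branches. Total: 4 + 3 = 7.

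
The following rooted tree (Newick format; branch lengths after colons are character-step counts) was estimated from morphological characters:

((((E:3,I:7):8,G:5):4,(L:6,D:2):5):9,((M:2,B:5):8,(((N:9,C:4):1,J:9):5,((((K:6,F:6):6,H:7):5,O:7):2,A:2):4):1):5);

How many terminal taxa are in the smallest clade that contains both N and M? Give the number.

The MRCA of N and M is the node subtending ((M,B),(((N,C),J),((((K,F),H),O),A))).
That clade contains 10 terminal taxa: A, B, C, F, H, J, K, M, N, O.

10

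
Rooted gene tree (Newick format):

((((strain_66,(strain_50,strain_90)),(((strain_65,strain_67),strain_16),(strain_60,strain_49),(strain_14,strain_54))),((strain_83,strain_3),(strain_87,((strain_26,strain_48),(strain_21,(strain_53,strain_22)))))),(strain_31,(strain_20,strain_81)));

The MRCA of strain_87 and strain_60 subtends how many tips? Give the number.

The MRCA of strain_87 and strain_60 is the node subtending (((strain_66,(strain_50,strain_90)),(((strain_65,strain_67),strain_16),(strain_60,strain_49),(strain_14,strain_54))),((strain_83,strain_3),(strain_87,((strain_26,strain_48),(strain_21,(strain_53,strain_22)))))).
That clade contains 18 terminal taxa: strain_14, strain_16, strain_21, strain_22, strain_26, strain_3, strain_48, strain_49, strain_50, strain_53, strain_54, strain_60, strain_65, strain_66, strain_67, strain_83, strain_87, strain_90.

18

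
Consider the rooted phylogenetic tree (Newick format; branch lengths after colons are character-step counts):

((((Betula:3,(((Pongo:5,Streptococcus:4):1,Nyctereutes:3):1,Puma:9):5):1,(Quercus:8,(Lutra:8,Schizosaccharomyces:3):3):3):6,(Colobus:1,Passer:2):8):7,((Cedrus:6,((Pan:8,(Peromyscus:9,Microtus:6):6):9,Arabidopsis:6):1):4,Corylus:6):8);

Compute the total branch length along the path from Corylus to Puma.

42

The path runs Corylus → … → MRCA → … → Puma; the MRCA is the root of the tree.
Branch lengths along that path: 6 + 8 + 7 + 6 + 1 + 5 + 9 = 42.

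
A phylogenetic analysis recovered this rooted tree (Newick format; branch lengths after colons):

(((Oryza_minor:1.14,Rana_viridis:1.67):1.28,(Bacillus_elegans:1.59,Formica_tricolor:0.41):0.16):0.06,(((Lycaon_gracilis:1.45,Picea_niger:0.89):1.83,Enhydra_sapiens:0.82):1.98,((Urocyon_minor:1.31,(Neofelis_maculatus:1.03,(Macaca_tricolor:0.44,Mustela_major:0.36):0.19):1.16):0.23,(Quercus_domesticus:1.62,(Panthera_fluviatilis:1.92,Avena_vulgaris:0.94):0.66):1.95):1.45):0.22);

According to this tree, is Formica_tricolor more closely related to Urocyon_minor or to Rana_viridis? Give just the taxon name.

The MRCA of Formica_tricolor and Rana_viridis subtends ((Oryza_minor,Rana_viridis),(Bacillus_elegans,Formica_tricolor)) (4 taxa).
The MRCA of Formica_tricolor and Urocyon_minor is the root, subtending the entire tree (14 taxa).
The first is nested inside the second, so Formica_tricolor shares a more recent common ancestor with Rana_viridis.

Rana_viridis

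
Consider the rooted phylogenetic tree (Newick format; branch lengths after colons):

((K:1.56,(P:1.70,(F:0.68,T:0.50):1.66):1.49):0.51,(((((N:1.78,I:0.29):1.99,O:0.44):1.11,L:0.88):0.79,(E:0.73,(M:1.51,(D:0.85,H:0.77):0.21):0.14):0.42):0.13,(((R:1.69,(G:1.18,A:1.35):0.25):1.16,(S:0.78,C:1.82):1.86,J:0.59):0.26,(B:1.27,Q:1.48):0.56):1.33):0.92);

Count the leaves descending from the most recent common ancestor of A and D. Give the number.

The MRCA of A and D is the node subtending (((((N,I),O),L),(E,(M,(D,H)))),(((R,(G,A)),(S,C),J),(B,Q))).
That clade contains 16 terminal taxa: A, B, C, D, E, G, H, I, J, L, M, N, O, Q, R, S.

16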